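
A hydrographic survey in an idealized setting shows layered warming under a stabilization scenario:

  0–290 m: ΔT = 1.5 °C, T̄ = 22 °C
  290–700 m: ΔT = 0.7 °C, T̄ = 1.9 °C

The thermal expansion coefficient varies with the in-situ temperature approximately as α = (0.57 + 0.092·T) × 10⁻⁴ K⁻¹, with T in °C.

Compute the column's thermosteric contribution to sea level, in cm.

Layer 1: α = (0.57 + 0.092×22)×10⁻⁴ = 2.594×10⁻⁴ K⁻¹
Layer 2: α = (0.57 + 0.092×1.9)×10⁻⁴ = 0.7448×10⁻⁴ K⁻¹
Layer 1: 2.594×10⁻⁴ × 290 × 1.5 = 0.112839 m
410 × 0.7448×10⁻⁴ × 0.7 = 0.02137576 m
Δh = 0.112839 + 0.02137576 = 0.13421476 m ≈ 13 cm

13 cm of thermosteric rise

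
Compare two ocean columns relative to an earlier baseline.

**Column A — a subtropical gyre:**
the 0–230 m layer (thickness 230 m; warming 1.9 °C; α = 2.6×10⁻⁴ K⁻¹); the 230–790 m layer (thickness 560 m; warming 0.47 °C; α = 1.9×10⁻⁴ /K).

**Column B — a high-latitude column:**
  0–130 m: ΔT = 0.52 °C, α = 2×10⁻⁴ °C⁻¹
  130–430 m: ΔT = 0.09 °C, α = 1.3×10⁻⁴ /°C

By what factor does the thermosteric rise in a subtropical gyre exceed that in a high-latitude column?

A 230 × 1.9 × 2.6×10⁻⁴ = 0.11362 m
A Layer 2: 0.47 × 560 × 1.9×10⁻⁴ = 0.050008 m
A total: 0.163628 m
B 130 × 0.52 × 2×10⁻⁴ = 0.01352 m
B Layer 2: 0.09 × 1.3×10⁻⁴ × 300 = 0.00351 m
B total: 0.01703 m
Ratio: 0.163628 / 0.01703 ≈ 9.608

9.6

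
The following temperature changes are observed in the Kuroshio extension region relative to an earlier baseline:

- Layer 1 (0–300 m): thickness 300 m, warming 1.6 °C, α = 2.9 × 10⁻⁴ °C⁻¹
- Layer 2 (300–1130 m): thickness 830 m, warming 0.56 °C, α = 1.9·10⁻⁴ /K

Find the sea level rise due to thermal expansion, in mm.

2.9×10⁻⁴ × 300 × 1.6 = 0.13920 m
Layer 2: 830 × 1.9×10⁻⁴ × 0.56 = 0.088312 m
Δh = 0.13920 + 0.088312 = 0.227512 m

Δh ≈ 228 mm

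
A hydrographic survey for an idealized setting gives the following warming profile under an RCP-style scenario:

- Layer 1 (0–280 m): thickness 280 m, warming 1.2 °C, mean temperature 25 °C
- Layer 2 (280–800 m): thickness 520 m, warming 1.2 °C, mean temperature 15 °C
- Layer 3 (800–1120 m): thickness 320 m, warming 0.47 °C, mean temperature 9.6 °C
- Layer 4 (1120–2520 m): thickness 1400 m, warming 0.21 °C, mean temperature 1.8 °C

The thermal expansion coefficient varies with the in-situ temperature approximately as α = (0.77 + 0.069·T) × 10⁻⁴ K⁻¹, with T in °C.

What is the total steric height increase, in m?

about 0.244 m

Layer 1: α = (0.77 + 0.069×25)×10⁻⁴ = 2.495×10⁻⁴ K⁻¹
Layer 2: α = (0.77 + 0.069×15)×10⁻⁴ = 1.805×10⁻⁴ K⁻¹
Layer 3: α = (0.77 + 0.069×9.6)×10⁻⁴ = 1.4324×10⁻⁴ K⁻¹
Layer 4: α = (0.77 + 0.069×1.8)×10⁻⁴ = 0.8942×10⁻⁴ K⁻¹
0–280 m: 2.495×10⁻⁴ × 280 × 1.2 = 0.083832 m
Layer 2: 520 × 1.2 × 1.805×10⁻⁴ = 0.112632 m
1.4324×10⁻⁴ × 0.47 × 320 = 0.021543296 m
1120–2520 m: 0.21 × 0.8942×10⁻⁴ × 1400 = 0.02628948 m
Δh = 0.083832 + 0.112632 + 0.021543296 + 0.02628948 = 0.244296776 m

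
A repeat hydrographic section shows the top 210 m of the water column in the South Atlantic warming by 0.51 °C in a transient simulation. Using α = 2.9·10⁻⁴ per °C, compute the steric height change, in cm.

Δh = 3.1 cm

Δh = αΔT·H = 2.9×10⁻⁴ × 0.51 × 210 = 0.031059 m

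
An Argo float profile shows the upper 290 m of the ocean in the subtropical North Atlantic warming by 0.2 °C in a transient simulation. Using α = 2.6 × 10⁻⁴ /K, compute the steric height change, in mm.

Δh = αΔT·H = 2.6×10⁻⁴ × 0.2 × 290 = 0.01508 m

15 mm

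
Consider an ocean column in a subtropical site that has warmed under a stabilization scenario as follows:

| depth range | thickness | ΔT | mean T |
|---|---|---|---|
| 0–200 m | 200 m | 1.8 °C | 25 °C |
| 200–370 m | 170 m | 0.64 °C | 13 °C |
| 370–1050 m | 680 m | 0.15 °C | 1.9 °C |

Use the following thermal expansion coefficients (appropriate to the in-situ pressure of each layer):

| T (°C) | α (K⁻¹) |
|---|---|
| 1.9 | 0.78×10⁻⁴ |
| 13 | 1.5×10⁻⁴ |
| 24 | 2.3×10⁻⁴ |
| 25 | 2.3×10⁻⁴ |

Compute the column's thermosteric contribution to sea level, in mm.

Δh = 110 mm

Layer 1 at 25 °C → α = 2.3×10⁻⁴ K⁻¹
Layer 2 at 13 °C → α = 1.5×10⁻⁴ K⁻¹
Layer 3 at 1.9 °C → α = 0.78×10⁻⁴ K⁻¹
Layer 1: 200 × 1.8 × 2.3×10⁻⁴ = 0.08280 m
0.64 × 1.5×10⁻⁴ × 170 = 0.01632 m
680 × 0.15 × 0.78×10⁻⁴ = 0.007956 m
Δh = 0.08280 + 0.01632 + 0.007956 = 0.107076 m ≈ 110 mm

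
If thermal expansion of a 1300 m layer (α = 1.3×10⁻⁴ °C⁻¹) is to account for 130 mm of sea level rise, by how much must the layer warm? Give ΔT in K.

0.77 K

ΔT = Δh/(αH) = 0.13 / (1.3×10⁻⁴ × 1300) ≈ 0.7692 K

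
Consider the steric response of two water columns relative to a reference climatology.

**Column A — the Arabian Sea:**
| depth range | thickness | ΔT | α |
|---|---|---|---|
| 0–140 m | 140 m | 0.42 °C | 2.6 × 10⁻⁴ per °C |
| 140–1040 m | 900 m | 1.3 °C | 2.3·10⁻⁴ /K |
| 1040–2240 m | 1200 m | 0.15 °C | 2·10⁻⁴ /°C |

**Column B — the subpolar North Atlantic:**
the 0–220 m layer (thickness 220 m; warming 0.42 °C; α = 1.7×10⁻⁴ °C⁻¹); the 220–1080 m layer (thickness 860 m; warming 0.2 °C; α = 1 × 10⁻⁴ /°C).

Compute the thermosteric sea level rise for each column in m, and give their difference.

A: 0.320 m; B: 0.0329 m; difference 0.287 m

A Layer 1: 0.42 × 140 × 2.6×10⁻⁴ = 0.015288 m
A Layer 2: 2.3×10⁻⁴ × 900 × 1.3 = 0.26910 m
A 0.15 × 2×10⁻⁴ × 1200 = 0.03600 m
A total: 0.320388 m
B Layer 1: 1.7×10⁻⁴ × 220 × 0.42 = 0.015708 m
B Layer 2: 860 × 0.2 × 1×10⁻⁴ = 0.01720 m
B total: 0.032908 m
Difference: 0.320388 − 0.032908 = 0.28748 m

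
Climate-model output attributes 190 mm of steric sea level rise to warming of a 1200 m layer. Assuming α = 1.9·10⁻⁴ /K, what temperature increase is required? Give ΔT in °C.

0.833 °C

ΔT = Δh/(αH) = 0.19 / (1.9×10⁻⁴ × 1200) ≈ 0.8333 °C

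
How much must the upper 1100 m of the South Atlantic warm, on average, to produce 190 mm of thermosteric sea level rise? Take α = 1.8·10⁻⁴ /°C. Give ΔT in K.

about 0.96 K

ΔT = Δh/(αH) = 0.19 / (1.8×10⁻⁴ × 1100) ≈ 0.9596 K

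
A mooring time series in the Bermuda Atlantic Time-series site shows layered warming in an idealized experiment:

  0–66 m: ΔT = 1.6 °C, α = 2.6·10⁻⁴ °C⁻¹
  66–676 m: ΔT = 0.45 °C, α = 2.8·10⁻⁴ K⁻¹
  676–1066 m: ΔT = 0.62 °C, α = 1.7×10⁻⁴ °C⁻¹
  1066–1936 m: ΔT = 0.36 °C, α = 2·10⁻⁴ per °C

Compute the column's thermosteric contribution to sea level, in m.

2.6×10⁻⁴ × 1.6 × 66 = 0.027456 m
Layer 2: 0.45 × 2.8×10⁻⁴ × 610 = 0.07686 m
676–1066 m: 1.7×10⁻⁴ × 0.62 × 390 = 0.041106 m
1066–1936 m: 0.36 × 2×10⁻⁴ × 870 = 0.06264 m
Δh = 0.027456 + 0.07686 + 0.041106 + 0.06264 = 0.208062 m

0.208 m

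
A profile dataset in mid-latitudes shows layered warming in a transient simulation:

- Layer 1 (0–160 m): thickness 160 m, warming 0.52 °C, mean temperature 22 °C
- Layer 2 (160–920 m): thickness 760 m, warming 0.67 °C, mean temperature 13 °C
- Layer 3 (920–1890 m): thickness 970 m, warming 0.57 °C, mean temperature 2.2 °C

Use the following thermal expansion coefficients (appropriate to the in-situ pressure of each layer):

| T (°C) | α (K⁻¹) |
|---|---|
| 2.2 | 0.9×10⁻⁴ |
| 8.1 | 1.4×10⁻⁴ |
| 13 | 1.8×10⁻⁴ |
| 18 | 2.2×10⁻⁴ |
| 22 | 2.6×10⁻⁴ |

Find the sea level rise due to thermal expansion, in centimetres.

Δh ≈ 16.3 cm

Layer 1 at 22 °C → α = 2.6×10⁻⁴ K⁻¹
Layer 2 at 13 °C → α = 1.8×10⁻⁴ K⁻¹
Layer 3 at 2.2 °C → α = 0.9×10⁻⁴ K⁻¹
0.52 × 160 × 2.6×10⁻⁴ = 0.021632 m
Layer 2: 760 × 1.8×10⁻⁴ × 0.67 = 0.091656 m
Layer 3: 0.57 × 970 × 0.9×10⁻⁴ = 0.049761 m
Δh = 0.021632 + 0.091656 + 0.049761 = 0.163049 m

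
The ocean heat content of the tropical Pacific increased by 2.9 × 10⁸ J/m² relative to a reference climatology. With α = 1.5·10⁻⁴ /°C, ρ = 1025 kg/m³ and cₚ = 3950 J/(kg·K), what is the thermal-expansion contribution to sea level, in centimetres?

Δh = αQ/(ρcₚ) = 1.5×10⁻⁴ × 2.9×10⁸ / (1025 × 3950) ≈ 0.010744 m

1.07 cm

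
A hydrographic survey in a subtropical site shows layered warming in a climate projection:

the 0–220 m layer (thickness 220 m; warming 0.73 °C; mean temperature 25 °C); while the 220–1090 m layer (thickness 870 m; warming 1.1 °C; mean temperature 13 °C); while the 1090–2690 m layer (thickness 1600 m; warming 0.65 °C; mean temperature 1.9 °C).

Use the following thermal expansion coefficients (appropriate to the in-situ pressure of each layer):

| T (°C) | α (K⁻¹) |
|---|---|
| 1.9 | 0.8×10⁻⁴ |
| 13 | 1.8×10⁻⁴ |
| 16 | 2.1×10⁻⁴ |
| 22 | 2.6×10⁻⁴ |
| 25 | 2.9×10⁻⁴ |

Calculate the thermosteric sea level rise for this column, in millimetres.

Layer 1 at 25 °C → α = 2.9×10⁻⁴ K⁻¹
Layer 2 at 13 °C → α = 1.8×10⁻⁴ K⁻¹
Layer 3 at 1.9 °C → α = 0.8×10⁻⁴ K⁻¹
0–220 m: 220 × 2.9×10⁻⁴ × 0.73 = 0.046574 m
870 × 1.8×10⁻⁴ × 1.1 = 0.17226 m
Layer 3: 1600 × 0.65 × 0.8×10⁻⁴ = 0.08320 m
Δh = 0.046574 + 0.17226 + 0.08320 = 0.302034 m

Δh ≈ 302 mm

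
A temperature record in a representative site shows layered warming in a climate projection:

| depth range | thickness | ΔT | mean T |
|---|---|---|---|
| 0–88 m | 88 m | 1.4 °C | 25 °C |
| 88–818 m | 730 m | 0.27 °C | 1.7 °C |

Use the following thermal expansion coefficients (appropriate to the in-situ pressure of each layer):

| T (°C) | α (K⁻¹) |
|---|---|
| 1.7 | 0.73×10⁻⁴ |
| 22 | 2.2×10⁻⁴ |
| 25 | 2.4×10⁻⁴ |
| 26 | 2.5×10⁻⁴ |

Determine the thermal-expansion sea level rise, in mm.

44.0 mm

Layer 1 at 25 °C → α = 2.4×10⁻⁴ K⁻¹
Layer 2 at 1.7 °C → α = 0.73×10⁻⁴ K⁻¹
2.4×10⁻⁴ × 88 × 1.4 = 0.029568 m
88–818 m: 730 × 0.27 × 0.73×10⁻⁴ = 0.0143883 m
Δh = 0.029568 + 0.0143883 = 0.0439563 m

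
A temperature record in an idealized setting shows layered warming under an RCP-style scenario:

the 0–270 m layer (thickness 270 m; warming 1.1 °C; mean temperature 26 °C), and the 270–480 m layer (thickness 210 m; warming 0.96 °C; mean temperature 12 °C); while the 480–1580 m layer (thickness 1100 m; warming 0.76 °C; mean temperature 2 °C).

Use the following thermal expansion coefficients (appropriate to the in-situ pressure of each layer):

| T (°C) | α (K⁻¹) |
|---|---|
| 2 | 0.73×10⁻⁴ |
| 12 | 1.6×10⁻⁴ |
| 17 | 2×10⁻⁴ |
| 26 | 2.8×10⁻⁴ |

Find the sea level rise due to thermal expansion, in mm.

Layer 1 at 26 °C → α = 2.8×10⁻⁴ K⁻¹
Layer 2 at 12 °C → α = 1.6×10⁻⁴ K⁻¹
Layer 3 at 2 °C → α = 0.73×10⁻⁴ K⁻¹
270 × 1.1 × 2.8×10⁻⁴ = 0.08316 m
270–480 m: 210 × 0.96 × 1.6×10⁻⁴ = 0.032256 m
Layer 3: 0.73×10⁻⁴ × 0.76 × 1100 = 0.061028 m
Δh = 0.08316 + 0.032256 + 0.061028 = 0.176444 m ≈ 176 mm

176 mm of thermosteric rise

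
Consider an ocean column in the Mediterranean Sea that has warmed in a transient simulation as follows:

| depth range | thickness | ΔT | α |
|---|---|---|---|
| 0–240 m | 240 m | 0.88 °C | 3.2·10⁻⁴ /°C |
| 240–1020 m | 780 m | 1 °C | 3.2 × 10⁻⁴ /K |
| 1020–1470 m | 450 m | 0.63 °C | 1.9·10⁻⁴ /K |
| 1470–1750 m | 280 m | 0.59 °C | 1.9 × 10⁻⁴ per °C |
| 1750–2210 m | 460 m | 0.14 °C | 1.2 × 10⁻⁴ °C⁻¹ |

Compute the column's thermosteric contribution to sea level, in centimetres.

41.0 cm

3.2×10⁻⁴ × 0.88 × 240 = 0.067584 m
780 × 1 × 3.2×10⁻⁴ = 0.24960 m
0.63 × 1.9×10⁻⁴ × 450 = 0.053865 m
280 × 1.9×10⁻⁴ × 0.59 = 0.031388 m
0.14 × 1.2×10⁻⁴ × 460 = 0.007728 m
Δh = 0.067584 + 0.24960 + 0.053865 + 0.031388 + 0.007728 = 0.410165 m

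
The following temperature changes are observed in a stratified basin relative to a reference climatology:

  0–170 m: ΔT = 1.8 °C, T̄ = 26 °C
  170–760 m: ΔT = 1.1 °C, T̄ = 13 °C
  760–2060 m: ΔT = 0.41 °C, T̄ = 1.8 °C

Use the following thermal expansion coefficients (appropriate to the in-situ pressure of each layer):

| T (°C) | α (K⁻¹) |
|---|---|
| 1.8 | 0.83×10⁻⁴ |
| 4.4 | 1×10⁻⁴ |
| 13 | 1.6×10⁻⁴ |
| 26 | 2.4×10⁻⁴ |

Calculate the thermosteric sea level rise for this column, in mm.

222 mm

Layer 1 at 26 °C → α = 2.4×10⁻⁴ K⁻¹
Layer 2 at 13 °C → α = 1.6×10⁻⁴ K⁻¹
Layer 3 at 1.8 °C → α = 0.83×10⁻⁴ K⁻¹
0–170 m: 1.8 × 2.4×10⁻⁴ × 170 = 0.07344 m
170–760 m: 1.1 × 1.6×10⁻⁴ × 590 = 0.10384 m
760–2060 m: 1300 × 0.41 × 0.83×10⁻⁴ = 0.044239 m
Δh = 0.07344 + 0.10384 + 0.044239 = 0.221519 m ≈ 222 mm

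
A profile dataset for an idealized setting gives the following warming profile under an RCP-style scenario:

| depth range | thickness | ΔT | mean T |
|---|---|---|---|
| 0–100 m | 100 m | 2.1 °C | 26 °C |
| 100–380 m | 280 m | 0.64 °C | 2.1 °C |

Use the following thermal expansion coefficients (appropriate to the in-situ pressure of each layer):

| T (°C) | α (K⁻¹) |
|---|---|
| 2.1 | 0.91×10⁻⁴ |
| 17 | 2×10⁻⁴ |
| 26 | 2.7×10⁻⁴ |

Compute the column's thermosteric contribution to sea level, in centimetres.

Δh ≈ 7.30 cm

Layer 1 at 26 °C → α = 2.7×10⁻⁴ K⁻¹
Layer 2 at 2.1 °C → α = 0.91×10⁻⁴ K⁻¹
Layer 1: 2.7×10⁻⁴ × 2.1 × 100 = 0.05670 m
Layer 2: 280 × 0.64 × 0.91×10⁻⁴ = 0.0163072 m
Δh = 0.05670 + 0.0163072 = 0.0730072 m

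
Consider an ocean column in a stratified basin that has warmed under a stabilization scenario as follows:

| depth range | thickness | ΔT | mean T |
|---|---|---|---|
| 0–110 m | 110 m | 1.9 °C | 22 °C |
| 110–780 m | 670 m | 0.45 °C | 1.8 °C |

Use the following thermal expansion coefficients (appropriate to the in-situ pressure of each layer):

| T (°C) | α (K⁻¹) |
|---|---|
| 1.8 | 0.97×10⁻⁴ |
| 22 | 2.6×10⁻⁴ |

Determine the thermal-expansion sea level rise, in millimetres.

Layer 1 at 22 °C → α = 2.6×10⁻⁴ K⁻¹
Layer 2 at 1.8 °C → α = 0.97×10⁻⁴ K⁻¹
Layer 1: 1.9 × 110 × 2.6×10⁻⁴ = 0.05434 m
110–780 m: 670 × 0.45 × 0.97×10⁻⁴ = 0.0292455 m
Δh = 0.05434 + 0.0292455 = 0.0835855 m

83.6 mm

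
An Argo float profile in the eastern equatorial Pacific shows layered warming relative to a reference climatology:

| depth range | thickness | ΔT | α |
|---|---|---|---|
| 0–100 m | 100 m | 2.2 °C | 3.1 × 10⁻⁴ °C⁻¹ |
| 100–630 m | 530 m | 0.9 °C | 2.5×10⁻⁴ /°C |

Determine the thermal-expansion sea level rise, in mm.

190 mm of thermosteric rise

0–100 m: 100 × 3.1×10⁻⁴ × 2.2 = 0.06820 m
Layer 2: 2.5×10⁻⁴ × 530 × 0.9 = 0.11925 m
Δh = 0.06820 + 0.11925 = 0.18745 m ≈ 190 mm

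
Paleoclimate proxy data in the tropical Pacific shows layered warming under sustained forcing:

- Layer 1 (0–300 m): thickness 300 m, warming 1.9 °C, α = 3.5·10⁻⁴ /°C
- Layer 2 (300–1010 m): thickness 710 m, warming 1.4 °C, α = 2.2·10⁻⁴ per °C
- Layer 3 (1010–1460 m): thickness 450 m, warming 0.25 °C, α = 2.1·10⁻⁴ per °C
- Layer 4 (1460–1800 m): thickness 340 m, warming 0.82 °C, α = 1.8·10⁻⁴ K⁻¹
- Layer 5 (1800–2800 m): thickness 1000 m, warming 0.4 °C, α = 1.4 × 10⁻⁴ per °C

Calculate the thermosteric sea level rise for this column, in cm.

54.8 cm

300 × 1.9 × 3.5×10⁻⁴ = 0.19950 m
1.4 × 2.2×10⁻⁴ × 710 = 0.21868 m
1010–1460 m: 0.25 × 450 × 2.1×10⁻⁴ = 0.023625 m
1460–1800 m: 1.8×10⁻⁴ × 340 × 0.82 = 0.050184 m
Layer 5: 1.4×10⁻⁴ × 1000 × 0.4 = 0.05600 m
Δh = 0.19950 + 0.21868 + 0.023625 + 0.050184 + 0.05600 = 0.547989 m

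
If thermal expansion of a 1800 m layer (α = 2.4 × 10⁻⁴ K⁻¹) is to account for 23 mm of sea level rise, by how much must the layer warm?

ΔT = Δh/(αH) = 0.023 / (2.4×10⁻⁴ × 1800) ≈ 0.05324 K

0.0532 K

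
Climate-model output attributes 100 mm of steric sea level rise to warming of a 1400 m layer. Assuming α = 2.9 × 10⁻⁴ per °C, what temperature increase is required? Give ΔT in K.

ΔT = Δh/(αH) = 0.1 / (2.9×10⁻⁴ × 1400) ≈ 0.2463 K

about 0.246 K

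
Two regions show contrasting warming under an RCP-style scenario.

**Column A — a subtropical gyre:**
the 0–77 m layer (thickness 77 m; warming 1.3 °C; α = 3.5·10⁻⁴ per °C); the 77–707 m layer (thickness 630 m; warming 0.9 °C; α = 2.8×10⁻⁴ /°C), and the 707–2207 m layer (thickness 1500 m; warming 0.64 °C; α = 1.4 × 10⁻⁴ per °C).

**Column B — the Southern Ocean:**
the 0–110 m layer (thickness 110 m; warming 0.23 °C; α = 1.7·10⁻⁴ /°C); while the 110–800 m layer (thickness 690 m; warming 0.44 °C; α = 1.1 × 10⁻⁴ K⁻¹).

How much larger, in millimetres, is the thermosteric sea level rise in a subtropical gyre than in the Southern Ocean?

Δh_A − Δh_B ≈ 290 mm

A Layer 1: 3.5×10⁻⁴ × 77 × 1.3 = 0.035035 m
A Layer 2: 630 × 0.9 × 2.8×10⁻⁴ = 0.15876 m
A 0.64 × 1500 × 1.4×10⁻⁴ = 0.13440 m
A total: 0.328195 m
B 1.7×10⁻⁴ × 0.23 × 110 = 0.004301 m
B Layer 2: 0.44 × 1.1×10⁻⁴ × 690 = 0.033396 m
B total: 0.037697 m
Difference: 0.328195 − 0.037697 = 0.290498 m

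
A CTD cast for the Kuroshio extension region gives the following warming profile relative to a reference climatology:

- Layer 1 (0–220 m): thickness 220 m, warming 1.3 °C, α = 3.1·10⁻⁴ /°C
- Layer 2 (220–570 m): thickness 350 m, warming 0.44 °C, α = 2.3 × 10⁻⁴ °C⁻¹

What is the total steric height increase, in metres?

Δh ≈ 0.124 m

0–220 m: 1.3 × 3.1×10⁻⁴ × 220 = 0.08866 m
220–570 m: 350 × 0.44 × 2.3×10⁻⁴ = 0.03542 m
Δh = 0.08866 + 0.03542 = 0.12408 m ≈ 0.124 m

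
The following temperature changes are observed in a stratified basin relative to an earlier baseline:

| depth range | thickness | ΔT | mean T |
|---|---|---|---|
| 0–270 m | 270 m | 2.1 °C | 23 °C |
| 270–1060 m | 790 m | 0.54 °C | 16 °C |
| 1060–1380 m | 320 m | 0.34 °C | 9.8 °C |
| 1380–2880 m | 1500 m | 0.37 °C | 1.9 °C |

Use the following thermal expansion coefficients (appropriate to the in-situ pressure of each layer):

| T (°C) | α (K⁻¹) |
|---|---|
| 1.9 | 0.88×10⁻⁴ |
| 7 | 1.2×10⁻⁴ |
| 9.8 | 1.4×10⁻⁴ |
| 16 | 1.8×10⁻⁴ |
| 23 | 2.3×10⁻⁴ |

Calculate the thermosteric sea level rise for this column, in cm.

27.1 cm

Layer 1 at 23 °C → α = 2.3×10⁻⁴ K⁻¹
Layer 2 at 16 °C → α = 1.8×10⁻⁴ K⁻¹
Layer 3 at 9.8 °C → α = 1.4×10⁻⁴ K⁻¹
Layer 4 at 1.9 °C → α = 0.88×10⁻⁴ K⁻¹
Layer 1: 2.3×10⁻⁴ × 2.1 × 270 = 0.13041 m
1.8×10⁻⁴ × 0.54 × 790 = 0.076788 m
0.34 × 320 × 1.4×10⁻⁴ = 0.015232 m
Layer 4: 1500 × 0.88×10⁻⁴ × 0.37 = 0.04884 m
Δh = 0.13041 + 0.076788 + 0.015232 + 0.04884 = 0.27127 m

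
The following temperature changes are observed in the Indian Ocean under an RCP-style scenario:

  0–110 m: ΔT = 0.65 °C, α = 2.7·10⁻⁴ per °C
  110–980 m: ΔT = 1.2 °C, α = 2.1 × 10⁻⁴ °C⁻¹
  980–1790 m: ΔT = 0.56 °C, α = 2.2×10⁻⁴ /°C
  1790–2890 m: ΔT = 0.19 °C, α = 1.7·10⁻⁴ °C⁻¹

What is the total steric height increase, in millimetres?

0.65 × 110 × 2.7×10⁻⁴ = 0.019305 m
1.2 × 870 × 2.1×10⁻⁴ = 0.21924 m
810 × 0.56 × 2.2×10⁻⁴ = 0.099792 m
1790–2890 m: 1.7×10⁻⁴ × 1100 × 0.19 = 0.03553 m
Δh = 0.019305 + 0.21924 + 0.099792 + 0.03553 = 0.373867 m ≈ 374 mm

374 mm of thermosteric rise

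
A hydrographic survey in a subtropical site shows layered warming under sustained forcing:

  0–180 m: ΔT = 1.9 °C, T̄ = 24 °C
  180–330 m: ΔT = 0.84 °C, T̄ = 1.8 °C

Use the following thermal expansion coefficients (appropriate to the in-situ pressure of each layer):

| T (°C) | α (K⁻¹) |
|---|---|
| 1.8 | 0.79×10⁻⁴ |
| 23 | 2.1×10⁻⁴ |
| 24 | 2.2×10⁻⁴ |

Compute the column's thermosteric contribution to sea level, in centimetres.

Layer 1 at 24 °C → α = 2.2×10⁻⁴ K⁻¹
Layer 2 at 1.8 °C → α = 0.79×10⁻⁴ K⁻¹
Layer 1: 180 × 2.2×10⁻⁴ × 1.9 = 0.07524 m
180–330 m: 150 × 0.79×10⁻⁴ × 0.84 = 0.009954 m
Δh = 0.07524 + 0.009954 = 0.085194 m ≈ 8.52 cm

8.52 cm of thermosteric rise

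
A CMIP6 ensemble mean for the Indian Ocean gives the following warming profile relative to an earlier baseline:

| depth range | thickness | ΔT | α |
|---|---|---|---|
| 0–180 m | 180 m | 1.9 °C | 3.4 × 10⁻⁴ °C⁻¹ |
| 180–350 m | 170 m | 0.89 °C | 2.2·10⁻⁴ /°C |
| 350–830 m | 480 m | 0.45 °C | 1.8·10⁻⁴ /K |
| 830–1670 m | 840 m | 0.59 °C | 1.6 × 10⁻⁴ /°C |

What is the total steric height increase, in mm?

268 mm

Layer 1: 180 × 3.4×10⁻⁴ × 1.9 = 0.11628 m
2.2×10⁻⁴ × 0.89 × 170 = 0.033286 m
350–830 m: 480 × 0.45 × 1.8×10⁻⁴ = 0.03888 m
0.59 × 840 × 1.6×10⁻⁴ = 0.079296 m
Δh = 0.11628 + 0.033286 + 0.03888 + 0.079296 = 0.267742 m ≈ 268 mm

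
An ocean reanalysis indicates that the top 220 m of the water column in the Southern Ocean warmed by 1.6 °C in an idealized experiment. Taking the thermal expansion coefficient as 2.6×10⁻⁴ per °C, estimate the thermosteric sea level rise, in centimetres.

9.15 cm

Δh = αΔT·H = 2.6×10⁻⁴ × 1.6 × 220 = 0.09152 m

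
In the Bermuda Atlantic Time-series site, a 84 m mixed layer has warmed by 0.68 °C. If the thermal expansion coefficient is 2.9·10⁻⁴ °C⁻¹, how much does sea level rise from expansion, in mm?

about 16.6 mm

Δh = αΔT·H = 2.9×10⁻⁴ × 0.68 × 84 = 0.0165648 m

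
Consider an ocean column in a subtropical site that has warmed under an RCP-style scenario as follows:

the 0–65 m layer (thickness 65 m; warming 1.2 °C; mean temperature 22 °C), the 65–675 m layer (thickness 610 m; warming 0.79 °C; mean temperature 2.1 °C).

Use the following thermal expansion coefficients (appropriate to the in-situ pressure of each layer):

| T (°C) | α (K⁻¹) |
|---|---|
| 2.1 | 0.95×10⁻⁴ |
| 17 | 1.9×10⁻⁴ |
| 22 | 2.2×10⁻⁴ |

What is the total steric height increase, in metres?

about 0.0629 m

Layer 1 at 22 °C → α = 2.2×10⁻⁴ K⁻¹
Layer 2 at 2.1 °C → α = 0.95×10⁻⁴ K⁻¹
0–65 m: 1.2 × 65 × 2.2×10⁻⁴ = 0.01716 m
0.95×10⁻⁴ × 610 × 0.79 = 0.0457805 m
Δh = 0.01716 + 0.0457805 = 0.0629405 m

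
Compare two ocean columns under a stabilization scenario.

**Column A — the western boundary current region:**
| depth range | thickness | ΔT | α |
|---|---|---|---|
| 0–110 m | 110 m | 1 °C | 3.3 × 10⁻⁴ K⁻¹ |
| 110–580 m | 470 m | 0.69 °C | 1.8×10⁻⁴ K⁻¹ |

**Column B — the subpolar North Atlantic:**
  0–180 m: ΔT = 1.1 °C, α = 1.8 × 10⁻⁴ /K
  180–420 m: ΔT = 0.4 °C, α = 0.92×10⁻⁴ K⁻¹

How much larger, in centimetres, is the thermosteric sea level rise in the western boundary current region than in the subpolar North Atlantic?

Δh_A − Δh_B ≈ 5.0 cm

A Layer 1: 110 × 3.3×10⁻⁴ × 1 = 0.03630 m
A 470 × 1.8×10⁻⁴ × 0.69 = 0.058374 m
A total: 0.094674 m
B 0–180 m: 1.8×10⁻⁴ × 1.1 × 180 = 0.03564 m
B Layer 2: 0.92×10⁻⁴ × 240 × 0.4 = 0.008832 m
B total: 0.044472 m
Difference: 0.094674 − 0.044472 = 0.050202 m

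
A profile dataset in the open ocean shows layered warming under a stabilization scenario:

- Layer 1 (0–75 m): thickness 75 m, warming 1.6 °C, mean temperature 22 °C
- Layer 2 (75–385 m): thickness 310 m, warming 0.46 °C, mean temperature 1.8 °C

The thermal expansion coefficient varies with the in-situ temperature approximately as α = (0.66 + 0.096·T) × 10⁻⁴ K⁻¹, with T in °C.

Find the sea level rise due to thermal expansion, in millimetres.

about 45.1 mm

Layer 1: α = (0.66 + 0.096×22)×10⁻⁴ = 2.772×10⁻⁴ K⁻¹
Layer 2: α = (0.66 + 0.096×1.8)×10⁻⁴ = 0.8328×10⁻⁴ K⁻¹
0–75 m: 75 × 2.772×10⁻⁴ × 1.6 = 0.033264 m
Layer 2: 0.46 × 0.8328×10⁻⁴ × 310 = 0.011875728 m
Δh = 0.033264 + 0.011875728 = 0.045139728 m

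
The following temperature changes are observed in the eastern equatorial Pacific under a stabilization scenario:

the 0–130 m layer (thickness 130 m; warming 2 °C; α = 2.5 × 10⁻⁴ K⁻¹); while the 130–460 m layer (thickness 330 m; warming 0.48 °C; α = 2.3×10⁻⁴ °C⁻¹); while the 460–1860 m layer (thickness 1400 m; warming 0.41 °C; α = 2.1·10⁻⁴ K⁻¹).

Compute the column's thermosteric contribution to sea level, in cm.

Layer 1: 2.5×10⁻⁴ × 2 × 130 = 0.06500 m
130–460 m: 330 × 2.3×10⁻⁴ × 0.48 = 0.036432 m
460–1860 m: 1400 × 0.41 × 2.1×10⁻⁴ = 0.12054 m
Δh = 0.06500 + 0.036432 + 0.12054 = 0.221972 m ≈ 22.2 cm

22.2 cm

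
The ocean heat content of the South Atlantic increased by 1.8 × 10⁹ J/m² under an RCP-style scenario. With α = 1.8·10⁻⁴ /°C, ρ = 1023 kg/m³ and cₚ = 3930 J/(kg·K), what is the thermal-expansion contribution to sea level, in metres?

Δh = 0.0806 m

Δh = αQ/(ρcₚ) = 1.8×10⁻⁴ × 1.8×10⁹ / (1023 × 3930) ≈ 0.080589 m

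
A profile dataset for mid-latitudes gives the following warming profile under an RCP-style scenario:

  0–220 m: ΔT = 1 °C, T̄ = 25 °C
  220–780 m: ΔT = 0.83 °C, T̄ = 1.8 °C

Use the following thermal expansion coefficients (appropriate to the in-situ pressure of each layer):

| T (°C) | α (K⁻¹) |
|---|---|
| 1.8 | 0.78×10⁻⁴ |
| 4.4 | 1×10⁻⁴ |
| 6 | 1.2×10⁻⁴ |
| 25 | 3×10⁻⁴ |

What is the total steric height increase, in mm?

Layer 1 at 25 °C → α = 3×10⁻⁴ K⁻¹
Layer 2 at 1.8 °C → α = 0.78×10⁻⁴ K⁻¹
0–220 m: 3×10⁻⁴ × 220 × 1 = 0.06600 m
220–780 m: 0.78×10⁻⁴ × 560 × 0.83 = 0.0362544 m
Δh = 0.06600 + 0.0362544 = 0.1022544 m

100 mm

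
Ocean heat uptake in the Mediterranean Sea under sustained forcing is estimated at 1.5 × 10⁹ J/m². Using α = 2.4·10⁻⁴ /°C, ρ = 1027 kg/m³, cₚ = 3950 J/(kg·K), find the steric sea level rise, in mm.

Δh = αQ/(ρcₚ) = 2.4×10⁻⁴ × 1.5×10⁹ / (1027 × 3950) ≈ 0.088743 m

Δh ≈ 88.7 mm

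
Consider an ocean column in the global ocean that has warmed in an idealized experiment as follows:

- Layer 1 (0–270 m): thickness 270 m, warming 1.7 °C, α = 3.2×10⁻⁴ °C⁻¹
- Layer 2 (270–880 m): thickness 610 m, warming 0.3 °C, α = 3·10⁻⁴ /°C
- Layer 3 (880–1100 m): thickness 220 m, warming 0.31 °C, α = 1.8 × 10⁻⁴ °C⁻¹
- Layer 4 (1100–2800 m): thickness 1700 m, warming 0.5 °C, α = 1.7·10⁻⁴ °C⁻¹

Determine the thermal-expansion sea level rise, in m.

0.359 m

0–270 m: 3.2×10⁻⁴ × 1.7 × 270 = 0.14688 m
270–880 m: 0.3 × 3×10⁻⁴ × 610 = 0.05490 m
Layer 3: 0.31 × 220 × 1.8×10⁻⁴ = 0.012276 m
Layer 4: 1.7×10⁻⁴ × 1700 × 0.5 = 0.14450 m
Δh = 0.14688 + 0.05490 + 0.012276 + 0.14450 = 0.358556 m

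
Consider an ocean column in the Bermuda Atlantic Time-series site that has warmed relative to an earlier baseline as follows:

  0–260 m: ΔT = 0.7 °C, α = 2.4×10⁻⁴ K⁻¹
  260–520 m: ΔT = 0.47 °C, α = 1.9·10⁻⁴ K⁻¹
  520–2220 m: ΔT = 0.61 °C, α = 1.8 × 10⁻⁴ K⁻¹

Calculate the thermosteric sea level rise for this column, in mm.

2.4×10⁻⁴ × 0.7 × 260 = 0.04368 m
260 × 1.9×10⁻⁴ × 0.47 = 0.023218 m
Layer 3: 1.8×10⁻⁴ × 1700 × 0.61 = 0.18666 m
Δh = 0.04368 + 0.023218 + 0.18666 = 0.253558 m ≈ 250 mm

Δh = 250 mm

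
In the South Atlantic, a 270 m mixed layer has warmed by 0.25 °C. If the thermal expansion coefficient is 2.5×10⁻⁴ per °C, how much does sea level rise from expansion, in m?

Δh = αΔT·H = 2.5×10⁻⁴ × 0.25 × 270 = 0.016875 m

about 0.017 m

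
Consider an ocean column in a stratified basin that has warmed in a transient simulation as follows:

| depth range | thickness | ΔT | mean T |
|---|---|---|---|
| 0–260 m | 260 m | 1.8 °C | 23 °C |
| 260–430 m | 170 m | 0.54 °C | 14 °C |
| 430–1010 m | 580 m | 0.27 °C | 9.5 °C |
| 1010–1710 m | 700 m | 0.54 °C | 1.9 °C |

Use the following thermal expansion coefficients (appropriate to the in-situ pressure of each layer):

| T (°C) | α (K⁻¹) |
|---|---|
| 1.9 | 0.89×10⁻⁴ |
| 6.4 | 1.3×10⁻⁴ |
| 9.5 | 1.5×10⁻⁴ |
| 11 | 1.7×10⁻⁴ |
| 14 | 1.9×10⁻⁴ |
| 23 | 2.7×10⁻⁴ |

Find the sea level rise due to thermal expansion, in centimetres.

Layer 1 at 23 °C → α = 2.7×10⁻⁴ K⁻¹
Layer 2 at 14 °C → α = 1.9×10⁻⁴ K⁻¹
Layer 3 at 9.5 °C → α = 1.5×10⁻⁴ K⁻¹
Layer 4 at 1.9 °C → α = 0.89×10⁻⁴ K⁻¹
Layer 1: 260 × 2.7×10⁻⁴ × 1.8 = 0.12636 m
170 × 0.54 × 1.9×10⁻⁴ = 0.017442 m
Layer 3: 1.5×10⁻⁴ × 580 × 0.27 = 0.02349 m
1010–1710 m: 700 × 0.54 × 0.89×10⁻⁴ = 0.033642 m
Δh = 0.12636 + 0.017442 + 0.02349 + 0.033642 = 0.200934 m ≈ 20 cm

20 cm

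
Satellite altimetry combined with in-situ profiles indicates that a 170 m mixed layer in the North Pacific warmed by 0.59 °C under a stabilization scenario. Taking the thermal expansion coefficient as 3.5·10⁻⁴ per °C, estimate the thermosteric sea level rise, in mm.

35.1 mm

Δh = αΔT·H = 3.5×10⁻⁴ × 0.59 × 170 = 0.035105 m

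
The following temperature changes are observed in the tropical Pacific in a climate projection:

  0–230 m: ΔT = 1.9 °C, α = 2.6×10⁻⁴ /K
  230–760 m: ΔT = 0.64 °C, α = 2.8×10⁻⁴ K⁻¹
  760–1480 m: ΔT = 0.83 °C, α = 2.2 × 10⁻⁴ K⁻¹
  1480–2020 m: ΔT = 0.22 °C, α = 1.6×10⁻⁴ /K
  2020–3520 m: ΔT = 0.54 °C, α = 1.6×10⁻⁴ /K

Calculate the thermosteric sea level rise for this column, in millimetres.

0–230 m: 1.9 × 2.6×10⁻⁴ × 230 = 0.11362 m
0.64 × 2.8×10⁻⁴ × 530 = 0.094976 m
2.2×10⁻⁴ × 0.83 × 720 = 0.131472 m
1480–2020 m: 540 × 0.22 × 1.6×10⁻⁴ = 0.019008 m
0.54 × 1500 × 1.6×10⁻⁴ = 0.12960 m
Δh = 0.11362 + 0.094976 + 0.131472 + 0.019008 + 0.12960 = 0.488676 m ≈ 489 mm

Δh ≈ 489 mm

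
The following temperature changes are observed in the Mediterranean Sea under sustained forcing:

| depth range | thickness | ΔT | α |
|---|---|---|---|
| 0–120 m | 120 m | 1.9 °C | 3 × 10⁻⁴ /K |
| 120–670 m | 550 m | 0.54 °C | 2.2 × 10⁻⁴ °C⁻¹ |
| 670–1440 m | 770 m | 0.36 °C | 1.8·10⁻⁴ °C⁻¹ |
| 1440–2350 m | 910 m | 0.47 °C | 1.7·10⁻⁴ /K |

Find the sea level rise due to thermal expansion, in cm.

26 cm of thermosteric rise

120 × 1.9 × 3×10⁻⁴ = 0.06840 m
120–670 m: 0.54 × 550 × 2.2×10⁻⁴ = 0.06534 m
0.36 × 1.8×10⁻⁴ × 770 = 0.049896 m
1440–2350 m: 910 × 0.47 × 1.7×10⁻⁴ = 0.072709 m
Δh = 0.06840 + 0.06534 + 0.049896 + 0.072709 = 0.256345 m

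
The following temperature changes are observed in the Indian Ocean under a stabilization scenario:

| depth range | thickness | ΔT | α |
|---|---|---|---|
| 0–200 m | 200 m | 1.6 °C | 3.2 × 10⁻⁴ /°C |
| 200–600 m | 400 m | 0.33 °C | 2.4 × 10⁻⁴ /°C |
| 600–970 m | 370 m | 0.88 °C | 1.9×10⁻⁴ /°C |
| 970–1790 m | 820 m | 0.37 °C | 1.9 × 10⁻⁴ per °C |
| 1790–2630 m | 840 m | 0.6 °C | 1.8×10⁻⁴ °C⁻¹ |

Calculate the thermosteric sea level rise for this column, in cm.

Layer 1: 3.2×10⁻⁴ × 1.6 × 200 = 0.10240 m
200–600 m: 2.4×10⁻⁴ × 400 × 0.33 = 0.03168 m
1.9×10⁻⁴ × 370 × 0.88 = 0.061864 m
Layer 4: 820 × 0.37 × 1.9×10⁻⁴ = 0.057646 m
1790–2630 m: 840 × 1.8×10⁻⁴ × 0.6 = 0.09072 m
Δh = 0.10240 + 0.03168 + 0.061864 + 0.057646 + 0.09072 = 0.34431 m ≈ 34 cm

about 34 cm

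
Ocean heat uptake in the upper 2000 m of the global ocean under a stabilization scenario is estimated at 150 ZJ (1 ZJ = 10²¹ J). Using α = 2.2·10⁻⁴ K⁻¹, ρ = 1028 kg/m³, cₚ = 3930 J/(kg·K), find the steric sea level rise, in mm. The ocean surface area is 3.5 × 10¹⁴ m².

Δh = 23.3 mm

Per unit area: Q = 150×10²¹ / (3.5×10¹⁴) ≈ 4.286×10⁸ J/m²
Δh = αQ/(ρcₚ) = 2.2×10⁻⁴ × 4.286×10⁸ / (1028 × 3930) ≈ 0.023339 m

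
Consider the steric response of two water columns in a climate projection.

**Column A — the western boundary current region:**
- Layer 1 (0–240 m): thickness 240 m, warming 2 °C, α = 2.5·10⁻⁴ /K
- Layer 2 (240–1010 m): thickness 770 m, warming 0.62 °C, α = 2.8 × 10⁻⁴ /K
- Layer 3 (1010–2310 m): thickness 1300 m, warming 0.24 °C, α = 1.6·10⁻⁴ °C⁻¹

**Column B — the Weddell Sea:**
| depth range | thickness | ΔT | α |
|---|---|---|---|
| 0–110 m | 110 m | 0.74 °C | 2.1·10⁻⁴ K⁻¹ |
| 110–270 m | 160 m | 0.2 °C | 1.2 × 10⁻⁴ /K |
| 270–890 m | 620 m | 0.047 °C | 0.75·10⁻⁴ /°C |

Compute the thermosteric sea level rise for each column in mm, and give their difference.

A 0–240 m: 240 × 2 × 2.5×10⁻⁴ = 0.12000 m
A 770 × 2.8×10⁻⁴ × 0.62 = 0.133672 m
A 1300 × 0.24 × 1.6×10⁻⁴ = 0.04992 m
A total: 0.303592 m
B 110 × 0.74 × 2.1×10⁻⁴ = 0.017094 m
B Layer 2: 160 × 1.2×10⁻⁴ × 0.2 = 0.00384 m
B Layer 3: 0.75×10⁻⁴ × 620 × 0.047 = 0.0021855 m
B total: 0.0231195 m
Difference: 0.303592 − 0.0231195 = 0.2804725 m

Δh_A ≈ 300 mm, Δh_B ≈ 23 mm; difference ≈ 280 mm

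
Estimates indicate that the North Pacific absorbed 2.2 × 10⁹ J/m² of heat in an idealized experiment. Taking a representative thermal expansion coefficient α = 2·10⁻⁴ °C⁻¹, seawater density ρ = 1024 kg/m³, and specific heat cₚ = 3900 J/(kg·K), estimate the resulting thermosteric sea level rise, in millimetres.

Δh = αQ/(ρcₚ) = 2×10⁻⁴ × 2.2×10⁹ / (1024 × 3900) ≈ 0.11018 m

Δh ≈ 110 mm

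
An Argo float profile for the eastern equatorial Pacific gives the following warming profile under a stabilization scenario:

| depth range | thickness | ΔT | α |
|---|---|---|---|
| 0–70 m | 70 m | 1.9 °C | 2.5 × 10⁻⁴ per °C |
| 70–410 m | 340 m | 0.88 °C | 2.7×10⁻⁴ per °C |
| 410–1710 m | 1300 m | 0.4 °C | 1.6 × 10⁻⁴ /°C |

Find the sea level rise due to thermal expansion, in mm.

Layer 1: 1.9 × 2.5×10⁻⁴ × 70 = 0.03325 m
Layer 2: 0.88 × 340 × 2.7×10⁻⁴ = 0.080784 m
Layer 3: 1300 × 0.4 × 1.6×10⁻⁴ = 0.08320 m
Δh = 0.03325 + 0.080784 + 0.08320 = 0.197234 m ≈ 197 mm

about 197 mm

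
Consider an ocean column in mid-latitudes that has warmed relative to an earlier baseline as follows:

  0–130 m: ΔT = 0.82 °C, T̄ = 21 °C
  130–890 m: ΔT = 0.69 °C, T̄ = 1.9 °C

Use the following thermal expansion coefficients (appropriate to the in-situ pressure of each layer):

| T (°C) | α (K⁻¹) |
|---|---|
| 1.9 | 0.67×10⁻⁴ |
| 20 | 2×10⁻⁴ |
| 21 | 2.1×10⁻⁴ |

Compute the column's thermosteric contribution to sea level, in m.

Δh ≈ 0.0575 m

Layer 1 at 21 °C → α = 2.1×10⁻⁴ K⁻¹
Layer 2 at 1.9 °C → α = 0.67×10⁻⁴ K⁻¹
0–130 m: 2.1×10⁻⁴ × 0.82 × 130 = 0.022386 m
0.69 × 760 × 0.67×10⁻⁴ = 0.0351348 m
Δh = 0.022386 + 0.0351348 = 0.0575208 m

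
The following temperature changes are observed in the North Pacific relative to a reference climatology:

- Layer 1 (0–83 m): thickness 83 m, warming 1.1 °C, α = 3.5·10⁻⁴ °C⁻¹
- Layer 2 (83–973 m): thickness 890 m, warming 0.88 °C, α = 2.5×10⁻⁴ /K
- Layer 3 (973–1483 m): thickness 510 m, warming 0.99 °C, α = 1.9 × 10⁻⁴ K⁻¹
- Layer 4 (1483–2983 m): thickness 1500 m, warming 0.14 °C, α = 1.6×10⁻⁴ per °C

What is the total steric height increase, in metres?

3.5×10⁻⁴ × 1.1 × 83 = 0.031955 m
890 × 0.88 × 2.5×10⁻⁴ = 0.19580 m
Layer 3: 1.9×10⁻⁴ × 510 × 0.99 = 0.095931 m
1483–2983 m: 0.14 × 1500 × 1.6×10⁻⁴ = 0.03360 m
Δh = 0.031955 + 0.19580 + 0.095931 + 0.03360 = 0.357286 m

0.357 m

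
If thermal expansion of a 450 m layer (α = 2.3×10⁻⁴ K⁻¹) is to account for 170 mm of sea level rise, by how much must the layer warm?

ΔT ≈ 1.64 °C

ΔT = Δh/(αH) = 0.17 / (2.3×10⁻⁴ × 450) ≈ 1.643 °C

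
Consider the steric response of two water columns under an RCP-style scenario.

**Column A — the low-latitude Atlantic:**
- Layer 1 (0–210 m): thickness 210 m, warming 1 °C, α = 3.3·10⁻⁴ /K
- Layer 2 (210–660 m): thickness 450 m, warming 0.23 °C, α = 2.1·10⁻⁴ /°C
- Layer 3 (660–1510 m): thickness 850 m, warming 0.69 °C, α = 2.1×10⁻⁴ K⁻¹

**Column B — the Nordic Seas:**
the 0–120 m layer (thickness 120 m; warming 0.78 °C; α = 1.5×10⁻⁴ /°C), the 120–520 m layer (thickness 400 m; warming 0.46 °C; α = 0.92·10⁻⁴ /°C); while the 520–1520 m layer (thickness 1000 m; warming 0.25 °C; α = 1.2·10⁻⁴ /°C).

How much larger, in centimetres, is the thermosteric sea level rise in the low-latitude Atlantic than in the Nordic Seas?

Δh_A − Δh_B ≈ 15 cm

A Layer 1: 210 × 1 × 3.3×10⁻⁴ = 0.06930 m
A Layer 2: 0.23 × 450 × 2.1×10⁻⁴ = 0.021735 m
A 850 × 2.1×10⁻⁴ × 0.69 = 0.123165 m
A total: 0.21420 m
B 0–120 m: 120 × 0.78 × 1.5×10⁻⁴ = 0.01404 m
B 400 × 0.92×10⁻⁴ × 0.46 = 0.016928 m
B 520–1520 m: 0.25 × 1.2×10⁻⁴ × 1000 = 0.03000 m
B total: 0.060968 m
Difference: 0.21420 − 0.060968 = 0.153232 m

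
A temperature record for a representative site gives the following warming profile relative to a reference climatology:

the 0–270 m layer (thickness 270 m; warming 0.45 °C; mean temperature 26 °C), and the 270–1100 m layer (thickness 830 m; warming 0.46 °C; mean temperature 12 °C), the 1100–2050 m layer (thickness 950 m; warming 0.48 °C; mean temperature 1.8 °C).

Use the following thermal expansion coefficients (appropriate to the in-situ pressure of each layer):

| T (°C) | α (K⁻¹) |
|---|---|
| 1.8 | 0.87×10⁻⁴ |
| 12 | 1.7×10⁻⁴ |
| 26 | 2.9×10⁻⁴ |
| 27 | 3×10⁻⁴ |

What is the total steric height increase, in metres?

about 0.140 m

Layer 1 at 26 °C → α = 2.9×10⁻⁴ K⁻¹
Layer 2 at 12 °C → α = 1.7×10⁻⁴ K⁻¹
Layer 3 at 1.8 °C → α = 0.87×10⁻⁴ K⁻¹
2.9×10⁻⁴ × 0.45 × 270 = 0.035235 m
Layer 2: 830 × 1.7×10⁻⁴ × 0.46 = 0.064906 m
0.48 × 0.87×10⁻⁴ × 950 = 0.039672 m
Δh = 0.035235 + 0.064906 + 0.039672 = 0.139813 m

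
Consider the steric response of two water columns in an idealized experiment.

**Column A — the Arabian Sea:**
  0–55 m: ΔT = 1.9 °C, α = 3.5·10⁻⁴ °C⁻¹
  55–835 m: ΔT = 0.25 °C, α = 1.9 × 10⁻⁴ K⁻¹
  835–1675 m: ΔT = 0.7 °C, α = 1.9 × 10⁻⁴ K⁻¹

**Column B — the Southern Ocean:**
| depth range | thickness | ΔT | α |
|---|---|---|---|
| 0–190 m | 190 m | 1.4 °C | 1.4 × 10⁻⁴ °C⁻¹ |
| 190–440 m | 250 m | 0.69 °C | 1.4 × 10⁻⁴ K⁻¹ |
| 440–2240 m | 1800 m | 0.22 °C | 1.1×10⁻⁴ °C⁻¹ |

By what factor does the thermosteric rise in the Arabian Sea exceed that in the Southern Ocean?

1.77

A Layer 1: 55 × 3.5×10⁻⁴ × 1.9 = 0.036575 m
A 55–835 m: 1.9×10⁻⁴ × 780 × 0.25 = 0.03705 m
A 1.9×10⁻⁴ × 0.7 × 840 = 0.11172 m
A total: 0.185345 m
B Layer 1: 1.4 × 190 × 1.4×10⁻⁴ = 0.03724 m
B Layer 2: 0.69 × 1.4×10⁻⁴ × 250 = 0.02415 m
B 1800 × 0.22 × 1.1×10⁻⁴ = 0.04356 m
B total: 0.10495 m
Ratio: 0.185345 / 0.10495 ≈ 1.766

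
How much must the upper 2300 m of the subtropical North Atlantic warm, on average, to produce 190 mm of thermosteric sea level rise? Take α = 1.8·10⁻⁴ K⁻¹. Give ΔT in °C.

ΔT = Δh/(αH) = 0.19 / (1.8×10⁻⁴ × 2300) ≈ 0.4589 °C

0.459 °C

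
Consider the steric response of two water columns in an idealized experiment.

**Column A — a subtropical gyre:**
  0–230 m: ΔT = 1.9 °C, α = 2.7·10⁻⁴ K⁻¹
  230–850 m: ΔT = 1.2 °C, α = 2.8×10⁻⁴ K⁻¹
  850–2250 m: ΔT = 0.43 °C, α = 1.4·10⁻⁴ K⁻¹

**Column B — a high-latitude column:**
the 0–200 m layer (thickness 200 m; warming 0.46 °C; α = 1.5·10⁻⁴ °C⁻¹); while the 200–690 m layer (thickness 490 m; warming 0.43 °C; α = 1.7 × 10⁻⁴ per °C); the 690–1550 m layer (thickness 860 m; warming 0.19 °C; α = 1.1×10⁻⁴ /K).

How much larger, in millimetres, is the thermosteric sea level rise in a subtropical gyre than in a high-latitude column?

340 mm

A 0–230 m: 2.7×10⁻⁴ × 230 × 1.9 = 0.11799 m
A 1.2 × 620 × 2.8×10⁻⁴ = 0.20832 m
A Layer 3: 1.4×10⁻⁴ × 1400 × 0.43 = 0.08428 m
A total: 0.41059 m
B Layer 1: 1.5×10⁻⁴ × 0.46 × 200 = 0.01380 m
B 1.7×10⁻⁴ × 490 × 0.43 = 0.035819 m
B Layer 3: 860 × 1.1×10⁻⁴ × 0.19 = 0.017974 m
B total: 0.067593 m
Difference: 0.41059 − 0.067593 = 0.342997 m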